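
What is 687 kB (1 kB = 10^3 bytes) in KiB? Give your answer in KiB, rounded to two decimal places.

670.90 KiB

687 kB = 687 × 10^3 bytes = 687,000 bytes
1 KiB = 2^10 bytes = 1,024 bytes
687,000 / 1,024 = 670.90 KiB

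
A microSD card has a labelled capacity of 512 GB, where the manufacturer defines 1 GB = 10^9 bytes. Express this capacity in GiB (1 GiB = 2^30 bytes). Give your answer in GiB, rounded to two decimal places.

476.84 GiB

512 GB = 512 × 10^9 bytes = 512,000,000,000 bytes
1 GiB = 1,073,741,824 bytes
512,000,000,000 / 1,073,741,824 = 476.84 GiB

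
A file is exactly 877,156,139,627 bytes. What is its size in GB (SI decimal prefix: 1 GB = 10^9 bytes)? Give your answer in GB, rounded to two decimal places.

877,156,139,627 bytes given.
1 GB = 10^9 bytes = 1,000,000,000 bytes
877,156,139,627 / 1,000,000,000 = 877.16 GB

877.16 GB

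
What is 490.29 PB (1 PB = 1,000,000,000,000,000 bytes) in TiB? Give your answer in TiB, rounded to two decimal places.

445,916.16 TiB

490.29 PB × 1,000,000,000,000,000 bytes/PB = 490,290,000,000,000,000 bytes
1 TiB = 2^40 bytes = 1,099,511,627,776 bytes
490,290,000,000,000,000 / 1,099,511,627,776 = 445,916.16 TiB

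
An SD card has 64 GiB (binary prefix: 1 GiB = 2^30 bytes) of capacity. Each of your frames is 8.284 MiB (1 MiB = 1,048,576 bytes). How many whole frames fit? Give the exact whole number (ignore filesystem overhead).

7,911

Capacity: 64 GiB = 68,719,476,736 bytes
Per item: 8.284 MiB = 8,686,403.584 bytes
⌊68,719,476,736 / 8,686,403.584⌋ = 7,911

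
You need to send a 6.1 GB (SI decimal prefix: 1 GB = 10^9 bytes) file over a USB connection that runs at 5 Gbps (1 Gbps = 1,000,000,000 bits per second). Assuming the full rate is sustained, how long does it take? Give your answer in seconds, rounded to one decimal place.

6.1 GB = 6,100,000,000 bytes = 48,800,000,000 bits
5 Gbps = 5,000,000,000 bits/s
time = 48,800,000,000 / 5,000,000,000 = 9.8 s

9.8 seconds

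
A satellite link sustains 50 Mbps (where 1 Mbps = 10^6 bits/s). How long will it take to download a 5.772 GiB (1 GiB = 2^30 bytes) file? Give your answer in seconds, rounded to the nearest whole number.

5.772 GiB = 6,197,637,808.128 bytes = 49,581,102,465.024 bits
50 Mbps = 50,000,000 bits/s
time = 49,581,102,465.024 / 50,000,000 = 992 s

992 seconds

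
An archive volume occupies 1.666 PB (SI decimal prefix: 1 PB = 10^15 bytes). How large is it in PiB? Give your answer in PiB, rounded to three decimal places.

1.666 PB = 1.666 × 10^15 bytes = 1,666,000,000,000,000 bytes
1 PiB = 1,125,899,906,842,624 bytes
1,666,000,000,000,000 / 1,125,899,906,842,624 = 1.480 PiB

1.480 PiB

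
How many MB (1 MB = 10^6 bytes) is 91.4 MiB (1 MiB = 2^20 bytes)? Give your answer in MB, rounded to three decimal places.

91.4 MiB = 91.4 × 2^20 bytes = 95,839,846.4 bytes
1 MB = 1,000,000 bytes
95,839,846.4 / 1,000,000 = 95.840 MB

95.840 MB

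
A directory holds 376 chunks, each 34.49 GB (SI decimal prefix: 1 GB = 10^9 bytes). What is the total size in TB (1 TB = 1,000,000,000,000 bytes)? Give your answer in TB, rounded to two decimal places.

Total = 376 × 34.49 GB = 12968.24 GB
= 12968.24 × 1,000,000,000 bytes = 12,968,240,000,000 bytes
1 TB = 1,000,000,000,000 bytes
12,968,240,000,000 / 1,000,000,000,000 = 12.97 TB

12.97 TB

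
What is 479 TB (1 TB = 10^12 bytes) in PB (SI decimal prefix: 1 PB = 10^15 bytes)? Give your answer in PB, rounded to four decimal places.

0.4790 PB

479 TB = 479 × 10^12 bytes = 479,000,000,000,000 bytes
1 PB = 10^15 bytes = 1,000,000,000,000,000 bytes
479,000,000,000,000 / 1,000,000,000,000,000 = 0.4790 PB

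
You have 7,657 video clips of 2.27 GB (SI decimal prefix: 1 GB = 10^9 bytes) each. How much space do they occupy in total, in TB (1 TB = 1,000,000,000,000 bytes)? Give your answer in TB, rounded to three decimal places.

Total = 7,657 × 2.27 GB = 17381.39 GB
= 17381.39 × 1,000,000,000 bytes = 17,381,390,000,000 bytes
1 TB = 1,000,000,000,000 bytes
17,381,390,000,000 / 1,000,000,000,000 = 17.381 TB

17.381 TB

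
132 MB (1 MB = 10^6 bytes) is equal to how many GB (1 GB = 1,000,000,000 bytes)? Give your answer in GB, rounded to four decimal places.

0.1320 GB

132 MB = 132 × 10^6 bytes = 132,000,000 bytes
1 GB = 10^9 bytes = 1,000,000,000 bytes
132,000,000 / 1,000,000,000 = 0.1320 GB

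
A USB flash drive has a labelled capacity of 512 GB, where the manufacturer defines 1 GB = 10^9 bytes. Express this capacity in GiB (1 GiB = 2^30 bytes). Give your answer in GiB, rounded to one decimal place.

512 GB = 512 × 10^9 bytes = 512,000,000,000 bytes
1 GiB = 2^30 bytes = 1,073,741,824 bytes
512,000,000,000 / 1,073,741,824 = 476.8 GiB

476.8 GiB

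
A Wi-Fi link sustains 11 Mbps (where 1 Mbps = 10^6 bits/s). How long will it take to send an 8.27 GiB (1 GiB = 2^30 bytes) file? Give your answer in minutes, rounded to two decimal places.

107.63 minutes

8.27 GiB = 8,879,844,884.48 bytes = 71,038,759,075.84 bits
11 Mbps = 11,000,000 bits/s
time = 71,038,759,075.84 / 11,000,000 = 6,458.069 s
6,458.069 s / 60 = 107.63 minutes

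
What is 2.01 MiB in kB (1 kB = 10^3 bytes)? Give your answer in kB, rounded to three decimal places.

2.01 MiB = 2.01 × 2^20 bytes = 2,107,637.76 bytes
1 kB = 10^3 bytes = 1,000 bytes
2,107,637.76 / 1,000 = 2,107.638 kB

2,107.638 kB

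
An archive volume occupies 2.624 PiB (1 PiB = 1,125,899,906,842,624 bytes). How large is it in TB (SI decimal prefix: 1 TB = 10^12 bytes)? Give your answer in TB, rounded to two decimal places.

2,954.36 TB

2.624 PiB = 2.624 × 2^50 bytes = 2,954,361,355,555,045.376 bytes
1 TB = 10^12 bytes = 1,000,000,000,000 bytes
2,954,361,355,555,045.376 / 1,000,000,000,000 = 2,954.36 TB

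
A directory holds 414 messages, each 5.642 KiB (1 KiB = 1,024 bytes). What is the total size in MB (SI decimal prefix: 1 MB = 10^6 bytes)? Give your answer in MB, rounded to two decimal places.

Total = 414 × 5.642 KiB = 2335.788 KiB
= 2335.788 × 1,024 bytes = 2,391,846.912 bytes
1 MB = 1,000,000 bytes
2,391,846.912 / 1,000,000 = 2.39 MB

2.39 MB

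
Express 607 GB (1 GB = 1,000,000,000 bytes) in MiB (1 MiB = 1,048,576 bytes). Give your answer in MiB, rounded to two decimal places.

578,880.31 MiB

607 GB × 1,000,000,000 bytes/GB = 607,000,000,000 bytes
1 MiB = 1,048,576 bytes
607,000,000,000 / 1,048,576 = 578,880.31 MiB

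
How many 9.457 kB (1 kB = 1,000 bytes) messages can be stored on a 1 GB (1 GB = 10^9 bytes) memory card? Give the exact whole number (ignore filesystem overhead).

Capacity: 1 GB = 1,000,000,000 bytes
Per item: 9.457 kB = 9,457 bytes
⌊1,000,000,000 / 9,457⌋ = 105,741

105,741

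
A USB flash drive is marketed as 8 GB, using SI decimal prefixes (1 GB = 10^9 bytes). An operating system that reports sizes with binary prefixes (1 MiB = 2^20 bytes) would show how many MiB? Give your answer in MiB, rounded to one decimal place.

7,629.4 MiB

8 GB × 1,000,000,000 bytes/GB = 8,000,000,000 bytes
1 MiB = 2^20 bytes = 1,048,576 bytes
8,000,000,000 / 1,048,576 = 7,629.4 MiB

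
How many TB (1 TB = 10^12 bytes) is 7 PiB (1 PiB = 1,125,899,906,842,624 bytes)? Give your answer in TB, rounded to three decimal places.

7 PiB × 1,125,899,906,842,624 bytes/PiB = 7,881,299,347,898,368 bytes
1 TB = 10^12 bytes = 1,000,000,000,000 bytes
7,881,299,347,898,368 / 1,000,000,000,000 = 7,881.299 TB

7,881.299 TB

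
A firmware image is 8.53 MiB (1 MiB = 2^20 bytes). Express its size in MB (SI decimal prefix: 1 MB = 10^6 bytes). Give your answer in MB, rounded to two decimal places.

8.94 MB

8.53 MiB × 1,048,576 bytes/MiB = 8,944,353.28 bytes
1 MB = 1,000,000 bytes
8,944,353.28 / 1,000,000 = 8.94 MB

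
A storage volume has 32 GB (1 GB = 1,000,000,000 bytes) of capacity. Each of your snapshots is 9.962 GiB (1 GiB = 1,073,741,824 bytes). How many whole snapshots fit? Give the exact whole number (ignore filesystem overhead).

2

Capacity: 32 GB = 32,000,000,000 bytes
Per item: 9.962 GiB = 10,696,616,050.688 bytes
⌊32,000,000,000 / 10,696,616,050.688⌋ = 2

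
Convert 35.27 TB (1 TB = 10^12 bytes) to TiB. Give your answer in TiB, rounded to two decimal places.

32.08 TiB

35.27 TB = 35.27 × 10^12 bytes = 35,270,000,000,000 bytes
1 TiB = 1,099,511,627,776 bytes
35,270,000,000,000 / 1,099,511,627,776 = 32.08 TiB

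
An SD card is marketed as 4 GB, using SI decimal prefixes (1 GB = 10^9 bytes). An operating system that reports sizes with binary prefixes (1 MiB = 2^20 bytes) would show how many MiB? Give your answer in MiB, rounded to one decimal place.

4 GB × 1,000,000,000 bytes/GB = 4,000,000,000 bytes
1 MiB = 2^20 bytes = 1,048,576 bytes
4,000,000,000 / 1,048,576 = 3,814.7 MiB

3,814.7 MiB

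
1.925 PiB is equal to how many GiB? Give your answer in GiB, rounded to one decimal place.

1.925 PiB = 1.925 × 2^50 bytes = 2,167,357,320,672,051.2 bytes
1 GiB = 1,073,741,824 bytes
2,167,357,320,672,051.2 / 1,073,741,824 = 2,018,508.8 GiB

2,018,508.8 GiB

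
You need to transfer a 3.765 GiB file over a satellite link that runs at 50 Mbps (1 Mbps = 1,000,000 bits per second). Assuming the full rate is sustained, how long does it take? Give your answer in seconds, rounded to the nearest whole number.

647 seconds

3.765 GiB = 4,042,637,967.36 bytes = 32,341,103,738.88 bits
50 Mbps = 50,000,000 bits/s
time = 32,341,103,738.88 / 50,000,000 = 647 s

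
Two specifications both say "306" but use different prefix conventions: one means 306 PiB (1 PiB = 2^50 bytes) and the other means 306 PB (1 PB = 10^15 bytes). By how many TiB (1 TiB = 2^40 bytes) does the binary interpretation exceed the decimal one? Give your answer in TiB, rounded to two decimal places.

35,038.62 TiB

306 PiB = 306 × 1,125,899,906,842,624 = 344,525,371,493,842,944 bytes
306 PB = 306 × 1,000,000,000,000,000 = 306,000,000,000,000,000 bytes
difference = 38,525,371,493,842,944 bytes
38,525,371,493,842,944 / 1,099,511,627,776 = 35,038.62 TiB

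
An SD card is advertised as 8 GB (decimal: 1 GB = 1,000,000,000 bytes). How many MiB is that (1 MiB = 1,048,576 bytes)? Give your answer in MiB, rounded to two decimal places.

8 GB = 8 × 10^9 bytes = 8,000,000,000 bytes
1 MiB = 1,048,576 bytes
8,000,000,000 / 1,048,576 = 7,629.39 MiB

7,629.39 MiB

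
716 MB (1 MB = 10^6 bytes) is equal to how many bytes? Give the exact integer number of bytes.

716 × 1,000,000 = 716,000,000 bytes  (1 MB = 10^6 bytes)

716,000,000 bytes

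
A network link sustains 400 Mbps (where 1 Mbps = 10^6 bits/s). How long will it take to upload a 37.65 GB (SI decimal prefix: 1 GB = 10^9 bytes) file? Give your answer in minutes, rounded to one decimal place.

12.6 minutes

37.65 GB = 37,650,000,000 bytes = 301,200,000,000 bits
400 Mbps = 400,000,000 bits/s
time = 301,200,000,000 / 400,000,000 = 753.00 s
753.00 s / 60 = 12.6 minutes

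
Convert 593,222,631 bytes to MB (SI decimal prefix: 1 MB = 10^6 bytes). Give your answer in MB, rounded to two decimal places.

593.22 MB

593,222,631 bytes given.
1 MB = 10^6 bytes = 1,000,000 bytes
593,222,631 / 1,000,000 = 593.22 MB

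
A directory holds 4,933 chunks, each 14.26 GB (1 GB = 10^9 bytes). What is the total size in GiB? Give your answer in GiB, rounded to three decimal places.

Total = 4,933 × 14.26 GB = 70344.58 GB
= 70344.58 × 1,000,000,000 bytes = 70,344,580,000,000 bytes
1 GiB = 1,073,741,824 bytes
70,344,580,000,000 / 1,073,741,824 = 65,513.495 GiB

65,513.495 GiB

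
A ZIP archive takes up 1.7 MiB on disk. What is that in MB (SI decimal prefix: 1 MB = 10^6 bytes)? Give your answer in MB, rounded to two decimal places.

1.78 MB

1.7 MiB = 1.7 × 2^20 bytes = 1,782,579.2 bytes
1 MB = 10^6 bytes = 1,000,000 bytes
1,782,579.2 / 1,000,000 = 1.78 MB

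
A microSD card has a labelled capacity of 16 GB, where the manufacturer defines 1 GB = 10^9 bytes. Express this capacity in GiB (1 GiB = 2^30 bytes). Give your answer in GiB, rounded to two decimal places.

14.90 GiB

16 GB × 1,000,000,000 bytes/GB = 16,000,000,000 bytes
1 GiB = 2^30 bytes = 1,073,741,824 bytes
16,000,000,000 / 1,073,741,824 = 14.90 GiB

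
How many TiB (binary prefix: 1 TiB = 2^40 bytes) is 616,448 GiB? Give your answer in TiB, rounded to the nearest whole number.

602 TiB

616,448 GiB = 616,448 × 2^30 bytes = 661,905,999,921,152 bytes
1 TiB = 1,099,511,627,776 bytes
661,905,999,921,152 / 1,099,511,627,776 = 602 TiB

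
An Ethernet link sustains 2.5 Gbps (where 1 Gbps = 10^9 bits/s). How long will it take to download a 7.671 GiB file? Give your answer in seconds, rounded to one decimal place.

26.4 seconds

7.671 GiB = 8,236,673,531.904 bytes = 65,893,388,255.232 bits
2.5 Gbps = 2,500,000,000 bits/s
time = 65,893,388,255.232 / 2,500,000,000 = 26.4 s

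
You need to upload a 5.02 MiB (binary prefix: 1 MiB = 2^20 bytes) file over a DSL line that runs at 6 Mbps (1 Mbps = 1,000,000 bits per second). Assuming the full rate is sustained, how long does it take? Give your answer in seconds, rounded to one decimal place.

7.0 seconds

5.02 MiB = 5,263,851.52 bytes = 42,110,812.16 bits
6 Mbps = 6,000,000 bits/s
time = 42,110,812.16 / 6,000,000 = 7.0 s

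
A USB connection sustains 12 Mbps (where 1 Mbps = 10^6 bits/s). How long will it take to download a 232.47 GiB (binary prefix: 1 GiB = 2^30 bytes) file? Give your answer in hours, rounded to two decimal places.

232.47 GiB = 249,612,761,825.28 bytes = 1,996,902,094,602.24 bits
12 Mbps = 12,000,000 bits/s
time = 1,996,902,094,602.24 / 12,000,000 = 166,408.5079 s
166,408.5079 s / 3600 = 46.22 hours

46.22 hours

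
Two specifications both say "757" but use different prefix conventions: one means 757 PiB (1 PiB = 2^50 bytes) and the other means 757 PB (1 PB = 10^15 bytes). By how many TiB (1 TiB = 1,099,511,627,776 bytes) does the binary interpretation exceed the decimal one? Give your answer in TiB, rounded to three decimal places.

757 PiB = 757 × 1,125,899,906,842,624 = 852,306,229,479,866,368 bytes
757 PB = 757 × 1,000,000,000,000,000 = 757,000,000,000,000,000 bytes
difference = 95,306,229,479,866,368 bytes
95,306,229,479,866,368 / 1,099,511,627,776 = 86,680.511 TiB

86,680.511 TiB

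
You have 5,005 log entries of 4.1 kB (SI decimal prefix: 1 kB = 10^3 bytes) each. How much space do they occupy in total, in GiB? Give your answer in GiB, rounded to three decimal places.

Total = 5,005 × 4.1 kB = 20520.5 kB
= 20520.5 × 1,000 bytes = 20,520,500 bytes
1 GiB = 1,073,741,824 bytes
20,520,500 / 1,073,741,824 = 0.019 GiB

0.019 GiB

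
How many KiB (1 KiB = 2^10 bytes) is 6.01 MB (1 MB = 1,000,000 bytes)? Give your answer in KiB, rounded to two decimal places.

5,869.14 KiB

6.01 MB × 1,000,000 bytes/MB = 6,010,000 bytes
1 KiB = 2^10 bytes = 1,024 bytes
6,010,000 / 1,024 = 5,869.14 KiB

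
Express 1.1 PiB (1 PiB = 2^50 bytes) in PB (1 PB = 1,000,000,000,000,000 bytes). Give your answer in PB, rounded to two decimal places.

1.1 PiB = 1.1 × 2^50 bytes = 1,238,489,897,526,886.4 bytes
1 PB = 10^15 bytes = 1,000,000,000,000,000 bytes
1,238,489,897,526,886.4 / 1,000,000,000,000,000 = 1.24 PB

1.24 PB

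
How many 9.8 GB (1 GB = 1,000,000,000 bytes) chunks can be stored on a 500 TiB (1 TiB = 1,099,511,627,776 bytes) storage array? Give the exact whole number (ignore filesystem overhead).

Capacity: 500 TiB = 549,755,813,888,000 bytes
Per item: 9.8 GB = 9,800,000,000 bytes
⌊549,755,813,888,000 / 9,800,000,000⌋ = 56,097

56,097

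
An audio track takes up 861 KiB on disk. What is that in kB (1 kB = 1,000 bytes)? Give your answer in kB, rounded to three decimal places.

861 KiB × 1,024 bytes/KiB = 881,664 bytes
1 kB = 1,000 bytes
881,664 / 1,000 = 881.664 kB

881.664 kB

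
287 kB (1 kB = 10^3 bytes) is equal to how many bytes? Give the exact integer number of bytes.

287 × 1,000 = 287,000 bytes

287,000 bytes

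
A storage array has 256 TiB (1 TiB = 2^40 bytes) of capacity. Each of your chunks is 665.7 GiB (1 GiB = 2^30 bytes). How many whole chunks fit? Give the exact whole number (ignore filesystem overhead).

Capacity: 256 TiB = 281,474,976,710,656 bytes
Per item: 665.7 GiB = 714,789,932,236.8 bytes
⌊281,474,976,710,656 / 714,789,932,236.8⌋ = 393

393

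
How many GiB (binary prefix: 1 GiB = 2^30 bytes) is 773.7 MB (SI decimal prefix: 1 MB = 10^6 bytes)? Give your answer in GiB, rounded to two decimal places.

0.72 GiB

773.7 MB × 1,000,000 bytes/MB = 773,700,000 bytes
1 GiB = 1,073,741,824 bytes
773,700,000 / 1,073,741,824 = 0.72 GiB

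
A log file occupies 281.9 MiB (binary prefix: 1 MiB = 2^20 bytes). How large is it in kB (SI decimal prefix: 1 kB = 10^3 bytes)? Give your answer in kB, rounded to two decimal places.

295,593.57 kB

281.9 MiB = 281.9 × 2^20 bytes = 295,593,574.4 bytes
1 kB = 1,000 bytes
295,593,574.4 / 1,000 = 295,593.57 kB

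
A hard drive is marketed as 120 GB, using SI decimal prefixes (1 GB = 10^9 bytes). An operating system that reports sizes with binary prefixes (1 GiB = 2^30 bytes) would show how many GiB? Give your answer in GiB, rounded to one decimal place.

111.8 GiB

120 GB = 120 × 10^9 bytes = 120,000,000,000 bytes
1 GiB = 2^30 bytes = 1,073,741,824 bytes
120,000,000,000 / 1,073,741,824 = 111.8 GiB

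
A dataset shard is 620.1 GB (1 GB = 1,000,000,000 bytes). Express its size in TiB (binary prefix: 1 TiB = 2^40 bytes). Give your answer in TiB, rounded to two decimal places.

0.56 TiB

620.1 GB × 1,000,000,000 bytes/GB = 620,100,000,000 bytes
1 TiB = 1,099,511,627,776 bytes
620,100,000,000 / 1,099,511,627,776 = 0.56 TiB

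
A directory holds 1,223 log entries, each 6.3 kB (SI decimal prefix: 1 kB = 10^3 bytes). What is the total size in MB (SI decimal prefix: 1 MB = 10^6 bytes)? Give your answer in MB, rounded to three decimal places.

7.705 MB

Total = 1,223 × 6.3 kB = 7704.9 kB
= 7704.9 × 1,000 bytes = 7,704,900 bytes
1 MB = 1,000,000 bytes
7,704,900 / 1,000,000 = 7.705 MB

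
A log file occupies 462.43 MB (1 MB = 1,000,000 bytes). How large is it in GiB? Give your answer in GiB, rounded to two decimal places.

0.43 GiB

462.43 MB = 462.43 × 10^6 bytes = 462,430,000 bytes
1 GiB = 2^30 bytes = 1,073,741,824 bytes
462,430,000 / 1,073,741,824 = 0.43 GiB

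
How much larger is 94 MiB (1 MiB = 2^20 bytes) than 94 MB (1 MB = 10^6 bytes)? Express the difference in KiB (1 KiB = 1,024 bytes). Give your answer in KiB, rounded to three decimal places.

94 MiB = 94 × 1,048,576 = 98,566,144 bytes
94 MB = 94 × 1,000,000 = 94,000,000 bytes
difference = 4,566,144 bytes
4,566,144 / 1,024 = 4,459.125 KiB

4,459.125 KiB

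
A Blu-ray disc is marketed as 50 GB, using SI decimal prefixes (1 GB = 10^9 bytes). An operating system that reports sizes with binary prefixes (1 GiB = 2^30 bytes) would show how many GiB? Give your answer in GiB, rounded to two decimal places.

50 GB = 50 × 10^9 bytes = 50,000,000,000 bytes
1 GiB = 2^30 bytes = 1,073,741,824 bytes
50,000,000,000 / 1,073,741,824 = 46.57 GiB

46.57 GiB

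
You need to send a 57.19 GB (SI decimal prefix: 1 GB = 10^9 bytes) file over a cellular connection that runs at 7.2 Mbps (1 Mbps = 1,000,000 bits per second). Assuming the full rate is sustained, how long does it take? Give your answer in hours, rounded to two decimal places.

57.19 GB = 57,190,000,000 bytes = 457,520,000,000 bits
7.2 Mbps = 7,200,000 bits/s
time = 457,520,000,000 / 7,200,000 = 63,544.4444 s
63,544.4444 s / 3600 = 17.65 hours

17.65 hours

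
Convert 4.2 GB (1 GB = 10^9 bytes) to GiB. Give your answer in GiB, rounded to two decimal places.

3.91 GiB

4.2 GB = 4.2 × 10^9 bytes = 4,200,000,000 bytes
1 GiB = 1,073,741,824 bytes
4,200,000,000 / 1,073,741,824 = 3.91 GiB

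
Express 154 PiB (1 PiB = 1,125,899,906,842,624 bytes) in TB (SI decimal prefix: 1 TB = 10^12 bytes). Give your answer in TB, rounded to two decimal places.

173,388.59 TB

154 PiB × 1,125,899,906,842,624 bytes/PiB = 173,388,585,653,764,096 bytes
1 TB = 1,000,000,000,000 bytes
173,388,585,653,764,096 / 1,000,000,000,000 = 173,388.59 TB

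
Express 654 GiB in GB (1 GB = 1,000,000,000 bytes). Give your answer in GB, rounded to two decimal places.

654 GiB × 1,073,741,824 bytes/GiB = 702,227,152,896 bytes
1 GB = 10^9 bytes = 1,000,000,000 bytes
702,227,152,896 / 1,000,000,000 = 702.23 GB

702.23 GB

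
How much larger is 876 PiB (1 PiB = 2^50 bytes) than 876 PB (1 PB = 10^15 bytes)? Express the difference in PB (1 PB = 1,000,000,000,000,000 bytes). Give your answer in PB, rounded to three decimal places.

876 PiB = 876 × 1,125,899,906,842,624 = 986,288,318,394,138,624 bytes
876 PB = 876 × 1,000,000,000,000,000 = 876,000,000,000,000,000 bytes
difference = 110,288,318,394,138,624 bytes
110,288,318,394,138,624 / 1,000,000,000,000,000 = 110.288 PB

110.288 PB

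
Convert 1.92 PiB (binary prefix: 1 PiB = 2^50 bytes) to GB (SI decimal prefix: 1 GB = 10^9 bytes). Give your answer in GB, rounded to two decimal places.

2,161,727.82 GB

1.92 PiB = 1.92 × 2^50 bytes = 2,161,727,821,137,838.08 bytes
1 GB = 10^9 bytes = 1,000,000,000 bytes
2,161,727,821,137,838.08 / 1,000,000,000 = 2,161,727.82 GB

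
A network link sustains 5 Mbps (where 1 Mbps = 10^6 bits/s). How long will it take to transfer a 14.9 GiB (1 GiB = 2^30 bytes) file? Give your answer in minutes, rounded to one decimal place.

426.6 minutes

14.9 GiB = 15,998,753,177.6 bytes = 127,990,025,420.8 bits
5 Mbps = 5,000,000 bits/s
time = 127,990,025,420.8 / 5,000,000 = 25,598.01 s
25,598.01 s / 60 = 426.6 minutes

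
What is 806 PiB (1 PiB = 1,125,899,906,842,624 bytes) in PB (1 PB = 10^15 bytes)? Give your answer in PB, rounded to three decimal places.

907.475 PB

806 PiB = 806 × 2^50 bytes = 907,475,324,915,154,944 bytes
1 PB = 10^15 bytes = 1,000,000,000,000,000 bytes
907,475,324,915,154,944 / 1,000,000,000,000,000 = 907.475 PB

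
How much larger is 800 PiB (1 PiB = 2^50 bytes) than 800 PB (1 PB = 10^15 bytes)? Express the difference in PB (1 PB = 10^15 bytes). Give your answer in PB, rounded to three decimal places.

100.720 PB

800 PiB = 800 × 1,125,899,906,842,624 = 900,719,925,474,099,200 bytes
800 PB = 800 × 1,000,000,000,000,000 = 800,000,000,000,000,000 bytes
difference = 100,719,925,474,099,200 bytes
100,719,925,474,099,200 / 1,000,000,000,000,000 = 100.720 PB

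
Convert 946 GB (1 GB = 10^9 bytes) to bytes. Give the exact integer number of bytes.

946 × 1,000,000,000 = 946,000,000,000 bytes

946,000,000,000 bytes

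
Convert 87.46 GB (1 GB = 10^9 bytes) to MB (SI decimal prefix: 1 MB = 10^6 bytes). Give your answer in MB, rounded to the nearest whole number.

87,460 MB

87.46 GB = 87.46 × 10^9 bytes = 87,460,000,000 bytes
1 MB = 1,000,000 bytes
87,460,000,000 / 1,000,000 = 87,460 MB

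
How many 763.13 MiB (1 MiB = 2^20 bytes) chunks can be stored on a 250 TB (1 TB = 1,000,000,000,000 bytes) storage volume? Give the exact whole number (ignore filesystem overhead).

Capacity: 250 TB = 250,000,000,000,000 bytes
Per item: 763.13 MiB = 800,199,802.88 bytes
⌊250,000,000,000,000 / 800,199,802.88⌋ = 312,421

312,421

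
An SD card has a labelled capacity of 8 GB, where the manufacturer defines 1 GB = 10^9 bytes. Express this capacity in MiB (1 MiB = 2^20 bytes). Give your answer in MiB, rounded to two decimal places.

8 GB = 8 × 10^9 bytes = 8,000,000,000 bytes
1 MiB = 1,048,576 bytes
8,000,000,000 / 1,048,576 = 7,629.39 MiB

7,629.39 MiB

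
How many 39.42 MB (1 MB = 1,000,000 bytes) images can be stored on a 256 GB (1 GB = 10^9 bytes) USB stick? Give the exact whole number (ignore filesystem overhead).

6,494

Capacity: 256 GB = 256,000,000,000 bytes
Per item: 39.42 MB = 39,420,000 bytes
⌊256,000,000,000 / 39,420,000⌋ = 6,494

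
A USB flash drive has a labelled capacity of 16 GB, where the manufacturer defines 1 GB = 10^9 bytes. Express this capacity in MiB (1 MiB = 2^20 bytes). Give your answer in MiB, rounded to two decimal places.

15,258.79 MiB

16 GB = 16 × 10^9 bytes = 16,000,000,000 bytes
1 MiB = 1,048,576 bytes
16,000,000,000 / 1,048,576 = 15,258.79 MiB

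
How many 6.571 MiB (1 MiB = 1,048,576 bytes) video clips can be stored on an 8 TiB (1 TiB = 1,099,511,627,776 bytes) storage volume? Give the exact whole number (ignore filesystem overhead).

1,276,610

Capacity: 8 TiB = 8,796,093,022,208 bytes
Per item: 6.571 MiB = 6,890,192.896 bytes
⌊8,796,093,022,208 / 6,890,192.896⌋ = 1,276,610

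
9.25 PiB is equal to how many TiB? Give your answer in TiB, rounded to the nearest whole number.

9.25 PiB × 1,125,899,906,842,624 bytes/PiB = 10,414,574,138,294,272 bytes
1 TiB = 1,099,511,627,776 bytes
10,414,574,138,294,272 / 1,099,511,627,776 = 9,472 TiB

9,472 TiB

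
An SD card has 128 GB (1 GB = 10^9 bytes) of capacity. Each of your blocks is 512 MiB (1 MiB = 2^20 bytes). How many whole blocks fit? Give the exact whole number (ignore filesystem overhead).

Capacity: 128 GB = 128,000,000,000 bytes
Per item: 512 MiB = 536,870,912 bytes
⌊128,000,000,000 / 536,870,912⌋ = 238

238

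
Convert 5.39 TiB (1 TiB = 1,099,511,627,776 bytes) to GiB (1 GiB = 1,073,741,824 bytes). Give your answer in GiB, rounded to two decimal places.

5.39 TiB = 5.39 × 2^40 bytes = 5,926,367,673,712.64 bytes
1 GiB = 2^30 bytes = 1,073,741,824 bytes
5,926,367,673,712.64 / 1,073,741,824 = 5,519.36 GiB

5,519.36 GiB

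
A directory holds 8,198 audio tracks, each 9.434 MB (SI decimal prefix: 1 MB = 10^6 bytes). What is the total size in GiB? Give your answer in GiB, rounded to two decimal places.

Total = 8,198 × 9.434 MB = 77339.932 MB
= 77339.932 × 1,000,000 bytes = 77,339,932,000 bytes
1 GiB = 1,073,741,824 bytes
77,339,932,000 / 1,073,741,824 = 72.03 GiB

72.03 GiB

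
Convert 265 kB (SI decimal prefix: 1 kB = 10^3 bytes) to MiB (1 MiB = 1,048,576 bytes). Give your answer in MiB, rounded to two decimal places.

0.25 MiB

265 kB × 1,000 bytes/kB = 265,000 bytes
1 MiB = 1,048,576 bytes
265,000 / 1,048,576 = 0.25 MiB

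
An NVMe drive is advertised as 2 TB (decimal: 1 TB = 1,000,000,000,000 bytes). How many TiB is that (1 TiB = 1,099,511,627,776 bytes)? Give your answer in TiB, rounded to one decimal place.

2 TB = 2 × 10^12 bytes = 2,000,000,000,000 bytes
1 TiB = 1,099,511,627,776 bytes
2,000,000,000,000 / 1,099,511,627,776 = 1.8 TiB

1.8 TiB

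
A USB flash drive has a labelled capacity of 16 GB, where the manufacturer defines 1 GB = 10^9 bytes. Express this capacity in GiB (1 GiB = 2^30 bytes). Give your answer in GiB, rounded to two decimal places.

16 GB = 16 × 10^9 bytes = 16,000,000,000 bytes
1 GiB = 1,073,741,824 bytes
16,000,000,000 / 1,073,741,824 = 14.90 GiB

14.90 GiB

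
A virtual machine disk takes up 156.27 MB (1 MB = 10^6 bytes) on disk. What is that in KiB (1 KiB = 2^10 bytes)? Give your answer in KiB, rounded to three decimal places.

156.27 MB = 156.27 × 10^6 bytes = 156,270,000 bytes
1 KiB = 2^10 bytes = 1,024 bytes
156,270,000 / 1,024 = 152,607.422 KiB

152,607.422 KiB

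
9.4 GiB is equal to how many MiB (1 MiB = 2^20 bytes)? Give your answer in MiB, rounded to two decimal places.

9.4 GiB × 1,073,741,824 bytes/GiB = 10,093,173,145.6 bytes
1 MiB = 2^20 bytes = 1,048,576 bytes
10,093,173,145.6 / 1,048,576 = 9,625.60 MiB

9,625.60 MiB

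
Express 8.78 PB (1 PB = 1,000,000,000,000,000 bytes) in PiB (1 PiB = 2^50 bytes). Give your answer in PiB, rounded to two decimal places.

7.80 PiB

8.78 PB = 8.78 × 10^15 bytes = 8,780,000,000,000,000 bytes
1 PiB = 1,125,899,906,842,624 bytes
8,780,000,000,000,000 / 1,125,899,906,842,624 = 7.80 PiB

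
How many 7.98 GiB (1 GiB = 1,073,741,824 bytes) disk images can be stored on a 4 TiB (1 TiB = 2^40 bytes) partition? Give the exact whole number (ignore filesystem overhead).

513

Capacity: 4 TiB = 4,398,046,511,104 bytes
Per item: 7.98 GiB = 8,568,459,755.52 bytes
⌊4,398,046,511,104 / 8,568,459,755.52⌋ = 513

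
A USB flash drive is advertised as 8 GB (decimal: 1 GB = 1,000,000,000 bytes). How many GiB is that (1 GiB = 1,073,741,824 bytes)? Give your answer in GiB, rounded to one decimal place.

8 GB = 8 × 10^9 bytes = 8,000,000,000 bytes
1 GiB = 1,073,741,824 bytes
8,000,000,000 / 1,073,741,824 = 7.5 GiB

7.5 GiB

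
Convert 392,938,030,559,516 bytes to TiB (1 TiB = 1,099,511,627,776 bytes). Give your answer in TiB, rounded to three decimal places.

357.375 TiB

392,938,030,559,516 bytes given.
1 TiB = 1,099,511,627,776 bytes
392,938,030,559,516 / 1,099,511,627,776 = 357.375 TiB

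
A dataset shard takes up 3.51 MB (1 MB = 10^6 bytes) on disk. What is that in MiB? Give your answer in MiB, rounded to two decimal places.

3.51 MB × 1,000,000 bytes/MB = 3,510,000 bytes
1 MiB = 1,048,576 bytes
3,510,000 / 1,048,576 = 3.35 MiB

3.35 MiB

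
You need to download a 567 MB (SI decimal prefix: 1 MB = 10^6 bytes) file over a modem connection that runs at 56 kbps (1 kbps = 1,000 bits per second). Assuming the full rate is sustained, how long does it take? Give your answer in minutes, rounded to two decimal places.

567 MB = 567,000,000 bytes = 4,536,000,000 bits
56 kbps = 56,000 bits/s
time = 4,536,000,000 / 56,000 = 81,000.000 s
81,000.000 s / 60 = 1,350.00 minutes

1,350.00 minutes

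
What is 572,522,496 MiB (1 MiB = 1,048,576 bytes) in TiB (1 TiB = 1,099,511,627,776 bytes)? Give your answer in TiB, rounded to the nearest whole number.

572,522,496 MiB = 572,522,496 × 2^20 bytes = 600,333,348,765,696 bytes
1 TiB = 2^40 bytes = 1,099,511,627,776 bytes
600,333,348,765,696 / 1,099,511,627,776 = 546 TiB

546 TiB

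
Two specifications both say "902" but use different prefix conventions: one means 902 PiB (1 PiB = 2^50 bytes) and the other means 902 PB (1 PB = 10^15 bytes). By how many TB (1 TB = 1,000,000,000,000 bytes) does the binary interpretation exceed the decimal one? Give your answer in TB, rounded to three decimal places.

113,561.716 TB

902 PiB = 902 × 1,125,899,906,842,624 = 1,015,561,715,972,046,848 bytes
902 PB = 902 × 1,000,000,000,000,000 = 902,000,000,000,000,000 bytes
difference = 113,561,715,972,046,848 bytes
113,561,715,972,046,848 / 1,000,000,000,000 = 113,561.716 TB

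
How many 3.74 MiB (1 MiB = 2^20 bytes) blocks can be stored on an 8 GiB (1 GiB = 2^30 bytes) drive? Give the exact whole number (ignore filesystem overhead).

2,190

Capacity: 8 GiB = 8,589,934,592 bytes
Per item: 3.74 MiB = 3,921,674.24 bytes
⌊8,589,934,592 / 3,921,674.24⌋ = 2,190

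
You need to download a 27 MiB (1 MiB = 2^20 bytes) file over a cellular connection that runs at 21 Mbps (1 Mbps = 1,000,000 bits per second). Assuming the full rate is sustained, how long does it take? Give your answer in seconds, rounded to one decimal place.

10.8 seconds

27 MiB = 28,311,552 bytes = 226,492,416 bits
21 Mbps = 21,000,000 bits/s
time = 226,492,416 / 21,000,000 = 10.8 s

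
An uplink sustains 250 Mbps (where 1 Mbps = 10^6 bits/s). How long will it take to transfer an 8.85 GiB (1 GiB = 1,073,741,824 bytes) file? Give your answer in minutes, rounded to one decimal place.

5.1 minutes

8.85 GiB = 9,502,615,142.4 bytes = 76,020,921,139.2 bits
250 Mbps = 250,000,000 bits/s
time = 76,020,921,139.2 / 250,000,000 = 304.08 s
304.08 s / 60 = 5.1 minutes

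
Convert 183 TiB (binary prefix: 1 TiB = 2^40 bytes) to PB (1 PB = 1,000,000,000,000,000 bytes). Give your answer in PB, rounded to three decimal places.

183 TiB = 183 × 2^40 bytes = 201,210,627,883,008 bytes
1 PB = 10^15 bytes = 1,000,000,000,000,000 bytes
201,210,627,883,008 / 1,000,000,000,000,000 = 0.201 PB

0.201 PB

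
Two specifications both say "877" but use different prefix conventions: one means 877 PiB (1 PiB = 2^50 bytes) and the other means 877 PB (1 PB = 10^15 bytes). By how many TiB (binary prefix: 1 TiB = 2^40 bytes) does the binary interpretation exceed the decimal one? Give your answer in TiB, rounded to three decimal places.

877 PiB = 877 × 1,125,899,906,842,624 = 987,414,218,300,981,248 bytes
877 PB = 877 × 1,000,000,000,000,000 = 877,000,000,000,000,000 bytes
difference = 110,414,218,300,981,248 bytes
110,414,218,300,981,248 / 1,099,511,627,776 = 100,421.147 TiB

100,421.147 TiB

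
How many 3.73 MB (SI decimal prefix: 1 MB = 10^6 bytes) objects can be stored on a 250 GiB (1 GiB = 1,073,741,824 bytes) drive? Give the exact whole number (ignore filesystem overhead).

Capacity: 250 GiB = 268,435,456,000 bytes
Per item: 3.73 MB = 3,730,000 bytes
⌊268,435,456,000 / 3,730,000⌋ = 71,966

71,966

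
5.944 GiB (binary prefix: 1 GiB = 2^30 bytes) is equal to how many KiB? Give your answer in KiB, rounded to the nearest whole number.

5.944 GiB = 5.944 × 2^30 bytes = 6,382,321,401.856 bytes
1 KiB = 2^10 bytes = 1,024 bytes
6,382,321,401.856 / 1,024 = 6,232,736 KiB

6,232,736 KiB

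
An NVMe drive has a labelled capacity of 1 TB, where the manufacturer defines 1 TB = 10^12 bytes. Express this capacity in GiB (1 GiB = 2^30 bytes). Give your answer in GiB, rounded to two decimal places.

931.32 GiB

1 TB × 1,000,000,000,000 bytes/TB = 1,000,000,000,000 bytes
1 GiB = 2^30 bytes = 1,073,741,824 bytes
1,000,000,000,000 / 1,073,741,824 = 931.32 GiB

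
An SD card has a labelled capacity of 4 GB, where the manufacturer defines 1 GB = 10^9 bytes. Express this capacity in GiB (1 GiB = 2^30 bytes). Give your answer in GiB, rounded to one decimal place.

4 GB = 4 × 10^9 bytes = 4,000,000,000 bytes
1 GiB = 1,073,741,824 bytes
4,000,000,000 / 1,073,741,824 = 3.7 GiB

3.7 GiB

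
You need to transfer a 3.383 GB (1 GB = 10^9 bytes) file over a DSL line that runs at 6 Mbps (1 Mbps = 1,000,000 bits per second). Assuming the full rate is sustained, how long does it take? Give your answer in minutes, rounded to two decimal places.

3.383 GB = 3,383,000,000 bytes = 27,064,000,000 bits
6 Mbps = 6,000,000 bits/s
time = 27,064,000,000 / 6,000,000 = 4,510.667 s
4,510.667 s / 60 = 75.18 minutes

75.18 minutes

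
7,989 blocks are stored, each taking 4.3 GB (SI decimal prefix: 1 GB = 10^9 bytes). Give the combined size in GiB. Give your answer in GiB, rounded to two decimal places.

31,993.45 GiB

Total = 7,989 × 4.3 GB = 34352.7 GB
= 34352.7 × 1,000,000,000 bytes = 34,352,700,000,000 bytes
1 GiB = 1,073,741,824 bytes
34,352,700,000,000 / 1,073,741,824 = 31,993.45 GiB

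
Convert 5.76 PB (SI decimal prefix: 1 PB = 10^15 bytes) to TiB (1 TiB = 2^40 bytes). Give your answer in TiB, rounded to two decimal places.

5,238.69 TiB

5.76 PB × 1,000,000,000,000,000 bytes/PB = 5,760,000,000,000,000 bytes
1 TiB = 2^40 bytes = 1,099,511,627,776 bytes
5,760,000,000,000,000 / 1,099,511,627,776 = 5,238.69 TiB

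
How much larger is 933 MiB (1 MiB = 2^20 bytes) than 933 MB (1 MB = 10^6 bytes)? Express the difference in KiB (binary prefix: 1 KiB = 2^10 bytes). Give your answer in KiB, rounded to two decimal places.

44,259.19 KiB

933 MiB = 933 × 1,048,576 = 978,321,408 bytes
933 MB = 933 × 1,000,000 = 933,000,000 bytes
difference = 45,321,408 bytes
45,321,408 / 1,024 = 44,259.19 KiB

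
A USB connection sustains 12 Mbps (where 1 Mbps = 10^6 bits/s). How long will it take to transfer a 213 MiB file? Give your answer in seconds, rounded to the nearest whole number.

149 seconds

213 MiB = 223,346,688 bytes = 1,786,773,504 bits
12 Mbps = 12,000,000 bits/s
time = 1,786,773,504 / 12,000,000 = 149 s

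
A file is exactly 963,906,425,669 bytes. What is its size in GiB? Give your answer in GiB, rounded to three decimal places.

963,906,425,669 bytes given.
1 GiB = 1,073,741,824 bytes
963,906,425,669 / 1,073,741,824 = 897.708 GiB

897.708 GiB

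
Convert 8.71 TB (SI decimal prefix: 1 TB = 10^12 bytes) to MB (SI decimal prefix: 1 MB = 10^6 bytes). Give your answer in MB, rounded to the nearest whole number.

8.71 TB = 8.71 × 10^12 bytes = 8,710,000,000,000 bytes
1 MB = 1,000,000 bytes
8,710,000,000,000 / 1,000,000 = 8,710,000 MB

8,710,000 MB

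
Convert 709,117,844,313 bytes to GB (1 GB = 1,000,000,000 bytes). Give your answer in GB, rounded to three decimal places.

709,117,844,313 bytes given.
1 GB = 1,000,000,000 bytes
709,117,844,313 / 1,000,000,000 = 709.118 GB

709.118 GB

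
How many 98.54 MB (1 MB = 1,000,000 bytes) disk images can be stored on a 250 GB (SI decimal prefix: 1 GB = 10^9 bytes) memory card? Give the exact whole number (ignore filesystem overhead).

2,537

Capacity: 250 GB = 250,000,000,000 bytes
Per item: 98.54 MB = 98,540,000 bytes
⌊250,000,000,000 / 98,540,000⌋ = 2,537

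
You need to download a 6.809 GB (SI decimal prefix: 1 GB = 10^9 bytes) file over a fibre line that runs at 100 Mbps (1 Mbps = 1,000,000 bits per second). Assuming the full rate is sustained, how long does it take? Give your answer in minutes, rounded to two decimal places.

9.08 minutes

6.809 GB = 6,809,000,000 bytes = 54,472,000,000 bits
100 Mbps = 100,000,000 bits/s
time = 54,472,000,000 / 100,000,000 = 544.720 s
544.720 s / 60 = 9.08 minutes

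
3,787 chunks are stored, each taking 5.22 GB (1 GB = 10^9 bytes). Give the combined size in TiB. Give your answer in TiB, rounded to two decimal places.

17.98 TiB

Total = 3,787 × 5.22 GB = 19768.14 GB
= 19768.14 × 1,000,000,000 bytes = 19,768,140,000,000 bytes
1 TiB = 1,099,511,627,776 bytes
19,768,140,000,000 / 1,099,511,627,776 = 17.98 TiB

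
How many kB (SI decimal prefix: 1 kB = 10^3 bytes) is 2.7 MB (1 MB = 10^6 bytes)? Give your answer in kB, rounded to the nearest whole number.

2,700 kB

2.7 MB = 2.7 × 10^6 bytes = 2,700,000 bytes
1 kB = 1,000 bytes
2,700,000 / 1,000 = 2,700 kB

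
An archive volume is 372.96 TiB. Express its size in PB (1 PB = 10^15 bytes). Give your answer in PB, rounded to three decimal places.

372.96 TiB = 372.96 × 2^40 bytes = 410,073,856,695,336.96 bytes
1 PB = 10^15 bytes = 1,000,000,000,000,000 bytes
410,073,856,695,336.96 / 1,000,000,000,000,000 = 0.410 PB

0.410 PB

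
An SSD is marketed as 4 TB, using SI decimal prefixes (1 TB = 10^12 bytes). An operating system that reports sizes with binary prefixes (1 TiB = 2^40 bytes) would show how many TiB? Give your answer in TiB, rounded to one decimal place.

3.6 TiB

4 TB = 4 × 10^12 bytes = 4,000,000,000,000 bytes
1 TiB = 1,099,511,627,776 bytes
4,000,000,000,000 / 1,099,511,627,776 = 3.6 TiB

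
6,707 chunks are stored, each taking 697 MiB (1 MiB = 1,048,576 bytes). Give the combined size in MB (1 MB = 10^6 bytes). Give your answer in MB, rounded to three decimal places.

4,901,861.065 MB

Total = 6,707 × 697 MiB = 4,674,779 MiB
= 4,674,779 × 1,048,576 bytes = 4,901,861,064,704 bytes
1 MB = 1,000,000 bytes
4,901,861,064,704 / 1,000,000 = 4,901,861.065 MB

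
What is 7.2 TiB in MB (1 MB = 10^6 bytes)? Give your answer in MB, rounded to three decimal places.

7.2 TiB × 1,099,511,627,776 bytes/TiB = 7,916,483,719,987.2 bytes
1 MB = 1,000,000 bytes
7,916,483,719,987.2 / 1,000,000 = 7,916,483.720 MB

7,916,483.720 MB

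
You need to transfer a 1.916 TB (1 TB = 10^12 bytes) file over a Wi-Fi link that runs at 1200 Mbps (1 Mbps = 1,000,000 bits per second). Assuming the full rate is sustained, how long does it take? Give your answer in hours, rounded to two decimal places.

3.55 hours

1.916 TB = 1,916,000,000,000 bytes = 15,328,000,000,000 bits
1200 Mbps = 1,200,000,000 bits/s
time = 15,328,000,000,000 / 1,200,000,000 = 12,773.3333 s
12,773.3333 s / 3600 = 3.55 hours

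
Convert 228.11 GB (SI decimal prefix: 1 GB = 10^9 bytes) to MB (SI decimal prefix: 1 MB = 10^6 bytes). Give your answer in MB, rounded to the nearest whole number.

228.11 GB × 1,000,000,000 bytes/GB = 228,110,000,000 bytes
1 MB = 1,000,000 bytes
228,110,000,000 / 1,000,000 = 228,110 MB

228,110 MB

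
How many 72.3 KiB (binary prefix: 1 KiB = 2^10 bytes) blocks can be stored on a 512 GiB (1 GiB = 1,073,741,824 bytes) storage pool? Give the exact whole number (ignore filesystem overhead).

Capacity: 512 GiB = 549,755,813,888 bytes
Per item: 72.3 KiB = 74,035.2 bytes
⌊549,755,813,888 / 74,035.2⌋ = 7,425,600

7,425,600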